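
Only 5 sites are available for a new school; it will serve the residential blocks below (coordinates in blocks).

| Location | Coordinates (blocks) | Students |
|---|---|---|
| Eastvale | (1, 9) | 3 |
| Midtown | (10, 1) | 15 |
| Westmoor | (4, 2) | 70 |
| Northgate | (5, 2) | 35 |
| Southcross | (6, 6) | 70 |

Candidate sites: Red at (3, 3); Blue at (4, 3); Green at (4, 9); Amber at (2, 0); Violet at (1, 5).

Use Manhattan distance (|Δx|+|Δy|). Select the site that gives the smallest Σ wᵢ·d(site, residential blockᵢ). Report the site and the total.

Total weighted distance at each candidate:
  Red (3, 3): total = 824
  Blue (4, 3): total = 637
  Green (4, 9): total = 1339
  Amber (2, 0): total = 1320
  Violet (1, 5): total = 1292
Minimum is at Blue with total 637 blocks.

Blue, total 637 blocks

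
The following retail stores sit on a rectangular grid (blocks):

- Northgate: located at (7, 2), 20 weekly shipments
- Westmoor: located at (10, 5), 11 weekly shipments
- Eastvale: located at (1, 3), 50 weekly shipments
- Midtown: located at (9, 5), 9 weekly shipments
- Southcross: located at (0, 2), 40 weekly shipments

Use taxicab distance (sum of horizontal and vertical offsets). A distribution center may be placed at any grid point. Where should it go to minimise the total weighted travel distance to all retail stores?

(1, 3)

Manhattan distance separates: Σwᵢ(|x−xᵢ|+|y−yᵢ|) = Σwᵢ|x−xᵢ| + Σwᵢ|y−yᵢ|, so x and y are optimised independently as 1-D weighted medians.
Total weight W = 130; half = 65.
x-coordinate, sorted with cumulative weight:
  x=0 (Southcross, w=40) cum 40
  x=1 (Eastvale, w=50) cum 90  ← median
  x=7 (Northgate, w=20) cum 110
  x=9 (Midtown, w=9) cum 119
  x=10 (Westmoor, w=11) cum 130
⇒ x* = 1
y-coordinate, sorted with cumulative weight:
  y=2 (Northgate, w=20) cum 20
  y=2 (Southcross, w=40) cum 60
  y=3 (Eastvale, w=50) cum 110  ← median
  y=5 (Westmoor, w=11) cum 121
  y=5 (Midtown, w=9) cum 130
⇒ y* = 3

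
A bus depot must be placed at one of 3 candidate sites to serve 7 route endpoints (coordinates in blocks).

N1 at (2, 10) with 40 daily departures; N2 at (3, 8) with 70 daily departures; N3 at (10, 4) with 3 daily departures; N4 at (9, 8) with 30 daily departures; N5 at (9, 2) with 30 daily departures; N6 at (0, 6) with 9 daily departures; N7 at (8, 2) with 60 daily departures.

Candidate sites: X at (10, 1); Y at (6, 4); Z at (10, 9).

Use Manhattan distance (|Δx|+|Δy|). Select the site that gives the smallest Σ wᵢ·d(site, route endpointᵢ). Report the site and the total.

Total weighted distance at each candidate:
  X (10, 1): total = 2284
  Y (6, 4): total = 1574
  Z (10, 9): total = 1892
Minimum is at Y with total 1574 blocks.

Y, total 1574 blocks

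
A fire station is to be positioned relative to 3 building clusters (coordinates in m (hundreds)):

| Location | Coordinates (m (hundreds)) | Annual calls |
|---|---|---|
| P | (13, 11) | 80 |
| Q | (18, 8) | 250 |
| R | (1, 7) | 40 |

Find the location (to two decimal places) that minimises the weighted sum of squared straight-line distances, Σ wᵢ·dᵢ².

The minimiser of Σwᵢ‖p−pᵢ‖² is the weighted centroid p* = (Σwᵢpᵢ)/(Σwᵢ).
Σwᵢ = 370.
Σwᵢxᵢ = 80·13 + 250·18 + 40·1 = 5580.
Σwᵢyᵢ = 80·11 + 250·8 + 40·7 = 3160.
x* = 5580/370 = 15.08, y* = 3160/370 = 8.54.

(15.08, 8.54)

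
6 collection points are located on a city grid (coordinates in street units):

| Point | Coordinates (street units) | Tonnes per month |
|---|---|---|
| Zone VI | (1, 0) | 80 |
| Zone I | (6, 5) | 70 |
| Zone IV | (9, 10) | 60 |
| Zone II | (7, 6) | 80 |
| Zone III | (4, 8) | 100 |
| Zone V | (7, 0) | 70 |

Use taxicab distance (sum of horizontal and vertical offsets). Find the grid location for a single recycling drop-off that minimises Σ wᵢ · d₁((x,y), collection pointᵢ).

(6, 6)

Manhattan distance separates: Σwᵢ(|x−xᵢ|+|y−yᵢ|) = Σwᵢ|x−xᵢ| + Σwᵢ|y−yᵢ|, so x and y are optimised independently as 1-D weighted medians.
Total weight W = 460; half = 230.
x-coordinate, sorted with cumulative weight:
  x=1 (Zone VI, w=80) cum 80
  x=4 (Zone III, w=100) cum 180
  x=6 (Zone I, w=70) cum 250  ← median
  x=7 (Zone II, w=80) cum 330
  x=7 (Zone V, w=70) cum 400
  x=9 (Zone IV, w=60) cum 460
⇒ x* = 6
y-coordinate, sorted with cumulative weight:
  y=0 (Zone VI, w=80) cum 80
  y=0 (Zone V, w=70) cum 150
  y=5 (Zone I, w=70) cum 220
  y=6 (Zone II, w=80) cum 300  ← median
  y=8 (Zone III, w=100) cum 400
  y=10 (Zone IV, w=60) cum 460
⇒ y* = 6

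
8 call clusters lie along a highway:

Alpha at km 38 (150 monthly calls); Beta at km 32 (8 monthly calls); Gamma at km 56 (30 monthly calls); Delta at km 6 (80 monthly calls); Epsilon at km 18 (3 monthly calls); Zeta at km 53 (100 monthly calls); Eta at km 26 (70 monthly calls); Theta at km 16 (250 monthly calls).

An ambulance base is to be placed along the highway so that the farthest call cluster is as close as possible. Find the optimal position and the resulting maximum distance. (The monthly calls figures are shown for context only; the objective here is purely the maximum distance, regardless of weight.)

The 1-center on a line is the midpoint of the two extreme points: leftmost at 6, rightmost at 56.
Optimal location = (6 + 56)/2 = 31; maximum distance = (56 − 6)/2 = 25.

location 31, max distance 25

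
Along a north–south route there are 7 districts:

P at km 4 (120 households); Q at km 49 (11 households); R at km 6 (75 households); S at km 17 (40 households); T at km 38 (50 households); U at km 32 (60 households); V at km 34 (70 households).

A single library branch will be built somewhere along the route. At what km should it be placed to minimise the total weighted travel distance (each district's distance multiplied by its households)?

x = 17

For a sum of weighted absolute distances on a line, the optimum is the weighted median (not the mean). Total weight W = 426; half-weight = 213.
Sort by position and accumulate weight:
  km 4 (P, w=120) → cum 120
  km 6 (R, w=75) → cum 195
  km 17 (S, w=40) → cum 235  ≥ 213 → median here
  km 32 (U, w=60) → cum 295
  km 34 (V, w=70) → cum 365
  km 38 (T, w=50) → cum 415
  km 49 (Q, w=11) → cum 426
Optimal location: km 17.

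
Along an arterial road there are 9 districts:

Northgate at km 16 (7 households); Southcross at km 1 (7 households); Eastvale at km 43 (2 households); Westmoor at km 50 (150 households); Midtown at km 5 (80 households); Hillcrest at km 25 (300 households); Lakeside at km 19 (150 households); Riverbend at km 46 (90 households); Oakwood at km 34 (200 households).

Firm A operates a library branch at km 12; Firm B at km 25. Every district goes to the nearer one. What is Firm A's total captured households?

94

The indifferent point is the midpoint (12+25)/2 = 18.5; districts left of it (closer to Firm A at 12) go to Firm A, those right go to Firm B.
  Southcross at 1 (w=7) → Firm A
  Midtown at 5 (w=80) → Firm A
  Northgate at 16 (w=7) → Firm A
  Lakeside at 19 (w=150) → Firm B
  Hillcrest at 25 (w=300) → Firm B
  Oakwood at 34 (w=200) → Firm B
  Eastvale at 43 (w=2) → Firm B
  Riverbend at 46 (w=90) → Firm B
  Westmoor at 50 (w=150) → Firm B
Firm A captures 94; Firm B captures 892.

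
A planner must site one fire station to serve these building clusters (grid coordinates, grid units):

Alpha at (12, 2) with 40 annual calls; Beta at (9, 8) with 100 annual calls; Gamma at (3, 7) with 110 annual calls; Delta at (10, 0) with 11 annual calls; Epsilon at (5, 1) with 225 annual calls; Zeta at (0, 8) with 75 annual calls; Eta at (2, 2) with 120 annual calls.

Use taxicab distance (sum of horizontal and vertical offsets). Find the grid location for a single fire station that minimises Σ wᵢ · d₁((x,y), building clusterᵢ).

(5, 2)

Manhattan distance separates: Σwᵢ(|x−xᵢ|+|y−yᵢ|) = Σwᵢ|x−xᵢ| + Σwᵢ|y−yᵢ|, so x and y are optimised independently as 1-D weighted medians.
Total weight W = 681; half = 340.5.
x-coordinate, sorted with cumulative weight:
  x=0 (Zeta, w=75) cum 75
  x=2 (Eta, w=120) cum 195
  x=3 (Gamma, w=110) cum 305
  x=5 (Epsilon, w=225) cum 530  ← median
  x=9 (Beta, w=100) cum 630
  x=10 (Delta, w=11) cum 641
  x=12 (Alpha, w=40) cum 681
⇒ x* = 5
y-coordinate, sorted with cumulative weight:
  y=0 (Delta, w=11) cum 11
  y=1 (Epsilon, w=225) cum 236
  y=2 (Alpha, w=40) cum 276
  y=2 (Eta, w=120) cum 396  ← median
  y=7 (Gamma, w=110) cum 506
  y=8 (Beta, w=100) cum 606
  y=8 (Zeta, w=75) cum 681
⇒ y* = 2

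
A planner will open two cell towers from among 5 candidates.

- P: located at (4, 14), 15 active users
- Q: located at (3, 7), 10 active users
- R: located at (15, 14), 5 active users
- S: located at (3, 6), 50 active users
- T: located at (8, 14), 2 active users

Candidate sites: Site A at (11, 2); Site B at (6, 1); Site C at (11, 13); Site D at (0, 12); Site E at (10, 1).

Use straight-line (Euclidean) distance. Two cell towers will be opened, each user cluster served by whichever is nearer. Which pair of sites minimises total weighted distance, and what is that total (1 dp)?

Evaluate every pair (each demand assigned to the nearer of the two):
  {Site C, Site D}: total = 487.7
  {Site B, Site C}: total = 491.6
  {Site B, Site D}: total = 509.1
  {Site A, Site D}: total = 540.5
  {Site D, Site E}: total = 546.9
  {Site A, Site B}: total = 643.9
  {Site B, Site E}: total = 651.9
  {Site C, Site E}: total = 655.3
  {Site A, Site C}: total = 674.6
  {Site A, Site E}: total = 818.7
Best pair: {Site C, Site D} with total 487.7.

{Site C, Site D}, total 487.7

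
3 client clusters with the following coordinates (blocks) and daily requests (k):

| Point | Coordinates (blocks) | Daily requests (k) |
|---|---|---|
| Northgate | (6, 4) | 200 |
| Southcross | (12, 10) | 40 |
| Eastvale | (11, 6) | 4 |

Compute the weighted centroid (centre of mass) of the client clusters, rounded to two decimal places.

The minimiser of Σwᵢ‖p−pᵢ‖² is the weighted centroid p* = (Σwᵢpᵢ)/(Σwᵢ).
Σwᵢ = 244.
Σwᵢxᵢ = 200·6 + 40·12 + 4·11 = 1724.
Σwᵢyᵢ = 200·4 + 40·10 + 4·6 = 1224.
x* = 1724/244 = 7.07, y* = 1224/244 = 5.02.

(7.07, 5.02)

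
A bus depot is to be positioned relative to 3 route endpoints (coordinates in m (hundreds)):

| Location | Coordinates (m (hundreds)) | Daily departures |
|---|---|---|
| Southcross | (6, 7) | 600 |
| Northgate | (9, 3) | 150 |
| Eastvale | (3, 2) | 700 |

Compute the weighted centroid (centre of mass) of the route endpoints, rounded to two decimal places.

The minimiser of Σwᵢ‖p−pᵢ‖² is the weighted centroid p* = (Σwᵢpᵢ)/(Σwᵢ).
Σwᵢ = 1450.
Σwᵢxᵢ = 600·6 + 150·9 + 700·3 = 7050.
Σwᵢyᵢ = 600·7 + 150·3 + 700·2 = 6050.
x* = 7050/1450 = 4.86, y* = 6050/1450 = 4.17.

(4.86, 4.17)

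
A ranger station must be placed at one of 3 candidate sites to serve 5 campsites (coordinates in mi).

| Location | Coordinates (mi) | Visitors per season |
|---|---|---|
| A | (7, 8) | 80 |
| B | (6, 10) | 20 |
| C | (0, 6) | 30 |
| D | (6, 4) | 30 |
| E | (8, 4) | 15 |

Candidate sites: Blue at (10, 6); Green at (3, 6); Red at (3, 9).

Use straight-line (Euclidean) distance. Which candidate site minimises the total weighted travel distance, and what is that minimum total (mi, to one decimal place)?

Total weighted distance at each candidate:
  Blue (10, 6): total = 878.2
  Green (3, 6): total = 736.7
  Red (3, 9): total = 801.4
Minimum is at Green with total 736.7 mi.

Green, total 736.7 mi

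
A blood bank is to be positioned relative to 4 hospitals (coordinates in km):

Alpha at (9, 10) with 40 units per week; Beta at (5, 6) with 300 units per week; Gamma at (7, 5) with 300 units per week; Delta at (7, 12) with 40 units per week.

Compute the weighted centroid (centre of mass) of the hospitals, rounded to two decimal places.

The minimiser of Σwᵢ‖p−pᵢ‖² is the weighted centroid p* = (Σwᵢpᵢ)/(Σwᵢ).
Σwᵢ = 680.
Σwᵢxᵢ = 40·9 + 300·5 + 300·7 + 40·7 = 4240.
Σwᵢyᵢ = 40·10 + 300·6 + 300·5 + 40·12 = 4180.
x* = 4240/680 = 6.24, y* = 4180/680 = 6.15.

(6.24, 6.15)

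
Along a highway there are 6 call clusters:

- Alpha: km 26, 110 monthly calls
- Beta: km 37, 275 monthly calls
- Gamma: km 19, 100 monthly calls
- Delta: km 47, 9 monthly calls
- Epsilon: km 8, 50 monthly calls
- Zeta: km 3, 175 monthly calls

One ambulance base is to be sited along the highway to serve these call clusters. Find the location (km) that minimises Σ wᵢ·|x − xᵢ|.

For a sum of weighted absolute distances on a line, the optimum is the weighted median (not the mean). Total weight W = 719; half-weight = 359.5.
Sort by position and accumulate weight:
  km 3 (Zeta, w=175) → cum 175
  km 8 (Epsilon, w=50) → cum 225
  km 19 (Gamma, w=100) → cum 325
  km 26 (Alpha, w=110) → cum 435  ≥ 359.5 → median here
  km 37 (Beta, w=275) → cum 710
  km 47 (Delta, w=9) → cum 719
Optimal location: km 26.

x = 26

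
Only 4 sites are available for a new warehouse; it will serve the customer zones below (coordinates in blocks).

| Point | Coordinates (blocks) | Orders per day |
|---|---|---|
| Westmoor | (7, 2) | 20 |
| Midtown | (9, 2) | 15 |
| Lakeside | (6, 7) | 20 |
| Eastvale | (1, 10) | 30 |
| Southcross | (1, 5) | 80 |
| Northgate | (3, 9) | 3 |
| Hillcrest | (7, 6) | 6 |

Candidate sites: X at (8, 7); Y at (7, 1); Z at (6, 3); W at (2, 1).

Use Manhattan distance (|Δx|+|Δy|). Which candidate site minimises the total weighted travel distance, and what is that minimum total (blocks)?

Total weighted distance at each candidate:
  X (8, 7): total = 1303
  Y (7, 1): total = 1521
  Z (6, 3): total = 1151
  W (2, 1): total = 1227
Minimum is at Z with total 1151 blocks.

Z, total 1151 blocks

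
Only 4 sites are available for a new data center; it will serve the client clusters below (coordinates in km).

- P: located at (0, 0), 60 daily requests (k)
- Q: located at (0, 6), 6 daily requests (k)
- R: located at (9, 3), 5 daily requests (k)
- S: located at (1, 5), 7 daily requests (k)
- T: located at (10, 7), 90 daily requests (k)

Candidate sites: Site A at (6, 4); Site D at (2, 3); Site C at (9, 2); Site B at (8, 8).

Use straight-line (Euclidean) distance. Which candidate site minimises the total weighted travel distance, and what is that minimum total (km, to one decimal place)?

Site A, total 972.1 km

Total weighted distance at each candidate:
  Site A (6, 4): total = 972.1
  Site D (2, 3): total = 1093.6
  Site C (9, 2): total = 1136.0
  Site B (8, 8): total = 1008.4
Minimum is at Site A with total 972.1 km.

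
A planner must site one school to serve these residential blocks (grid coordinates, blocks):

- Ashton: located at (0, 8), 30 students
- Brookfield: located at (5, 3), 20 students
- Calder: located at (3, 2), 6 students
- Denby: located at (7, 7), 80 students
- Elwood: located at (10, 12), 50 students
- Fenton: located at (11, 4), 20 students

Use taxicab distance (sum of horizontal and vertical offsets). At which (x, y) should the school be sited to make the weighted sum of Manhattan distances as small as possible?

(7, 7)

Manhattan distance separates: Σwᵢ(|x−xᵢ|+|y−yᵢ|) = Σwᵢ|x−xᵢ| + Σwᵢ|y−yᵢ|, so x and y are optimised independently as 1-D weighted medians.
Total weight W = 206; half = 103.
x-coordinate, sorted with cumulative weight:
  x=0 (Ashton, w=30) cum 30
  x=3 (Calder, w=6) cum 36
  x=5 (Brookfield, w=20) cum 56
  x=7 (Denby, w=80) cum 136  ← median
  x=10 (Elwood, w=50) cum 186
  x=11 (Fenton, w=20) cum 206
⇒ x* = 7
y-coordinate, sorted with cumulative weight:
  y=2 (Calder, w=6) cum 6
  y=3 (Brookfield, w=20) cum 26
  y=4 (Fenton, w=20) cum 46
  y=7 (Denby, w=80) cum 126  ← median
  y=8 (Ashton, w=30) cum 156
  y=12 (Elwood, w=50) cum 206
⇒ y* = 7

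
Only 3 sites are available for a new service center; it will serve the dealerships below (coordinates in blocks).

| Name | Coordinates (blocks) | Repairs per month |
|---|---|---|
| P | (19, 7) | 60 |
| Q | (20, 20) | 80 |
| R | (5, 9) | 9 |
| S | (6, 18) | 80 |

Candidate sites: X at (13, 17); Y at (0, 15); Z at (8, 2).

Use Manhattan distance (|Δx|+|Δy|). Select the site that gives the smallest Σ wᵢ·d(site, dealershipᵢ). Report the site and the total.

Total weighted distance at each candidate:
  X (13, 17): total = 2544
  Y (0, 15): total = 4439
  Z (8, 2): total = 4890
Minimum is at X with total 2544 blocks.

X, total 2544 blocks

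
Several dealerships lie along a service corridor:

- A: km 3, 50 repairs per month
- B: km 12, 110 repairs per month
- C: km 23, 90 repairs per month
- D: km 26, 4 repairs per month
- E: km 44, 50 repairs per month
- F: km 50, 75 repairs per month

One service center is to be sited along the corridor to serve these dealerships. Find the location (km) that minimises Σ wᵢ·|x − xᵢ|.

For a sum of weighted absolute distances on a line, the optimum is the weighted median (not the mean). Total weight W = 379; half-weight = 189.5.
Sort by position and accumulate weight:
  km 3 (A, w=50) → cum 50
  km 12 (B, w=110) → cum 160
  km 23 (C, w=90) → cum 250  ≥ 189.5 → median here
  km 26 (D, w=4) → cum 254
  km 44 (E, w=50) → cum 304
  km 50 (F, w=75) → cum 379
Optimal location: km 23.

x = 23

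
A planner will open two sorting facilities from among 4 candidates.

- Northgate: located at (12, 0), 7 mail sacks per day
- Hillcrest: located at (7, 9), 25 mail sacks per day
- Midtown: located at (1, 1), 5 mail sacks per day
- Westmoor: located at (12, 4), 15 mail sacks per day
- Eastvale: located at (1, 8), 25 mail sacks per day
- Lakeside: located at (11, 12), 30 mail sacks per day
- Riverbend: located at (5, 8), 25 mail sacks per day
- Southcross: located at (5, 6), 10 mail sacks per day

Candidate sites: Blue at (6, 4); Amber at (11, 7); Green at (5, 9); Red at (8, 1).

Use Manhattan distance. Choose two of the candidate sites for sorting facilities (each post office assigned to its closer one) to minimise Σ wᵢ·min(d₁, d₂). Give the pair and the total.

{Amber, Green}, total 556

Evaluate every pair (each demand assigned to the nearer of the two):
  {Amber, Green}: total = 556
  {Green, Red}: total = 675
  {Blue, Green}: total = 700
  {Blue, Amber}: total = 836
  {Amber, Red}: total = 950
  {Blue, Red}: total = 1080
Best pair: {Amber, Green} with total 556.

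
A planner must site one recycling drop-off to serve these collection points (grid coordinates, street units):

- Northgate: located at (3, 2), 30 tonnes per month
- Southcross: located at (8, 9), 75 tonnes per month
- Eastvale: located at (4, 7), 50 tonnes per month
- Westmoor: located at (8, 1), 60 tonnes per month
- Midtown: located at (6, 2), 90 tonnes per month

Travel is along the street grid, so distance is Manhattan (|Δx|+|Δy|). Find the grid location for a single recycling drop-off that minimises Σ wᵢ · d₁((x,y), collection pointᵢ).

Manhattan distance separates: Σwᵢ(|x−xᵢ|+|y−yᵢ|) = Σwᵢ|x−xᵢ| + Σwᵢ|y−yᵢ|, so x and y are optimised independently as 1-D weighted medians.
Total weight W = 305; half = 152.5.
x-coordinate, sorted with cumulative weight:
  x=3 (Northgate, w=30) cum 30
  x=4 (Eastvale, w=50) cum 80
  x=6 (Midtown, w=90) cum 170  ← median
  x=8 (Southcross, w=75) cum 245
  x=8 (Westmoor, w=60) cum 305
⇒ x* = 6
y-coordinate, sorted with cumulative weight:
  y=1 (Westmoor, w=60) cum 60
  y=2 (Northgate, w=30) cum 90
  y=2 (Midtown, w=90) cum 180  ← median
  y=7 (Eastvale, w=50) cum 230
  y=9 (Southcross, w=75) cum 305
⇒ y* = 2

(6, 2)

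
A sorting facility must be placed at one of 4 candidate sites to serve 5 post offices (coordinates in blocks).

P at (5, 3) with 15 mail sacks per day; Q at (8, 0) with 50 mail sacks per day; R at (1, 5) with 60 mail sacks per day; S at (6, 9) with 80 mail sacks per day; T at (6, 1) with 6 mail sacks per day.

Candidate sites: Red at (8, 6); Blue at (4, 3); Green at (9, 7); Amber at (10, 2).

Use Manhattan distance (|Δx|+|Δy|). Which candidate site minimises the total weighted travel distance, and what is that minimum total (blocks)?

Total weighted distance at each candidate:
  Red (8, 6): total = 1312
  Blue (4, 3): total = 1329
  Green (9, 7): total = 1574
  Amber (10, 2): total = 1920
Minimum is at Red with total 1312 blocks.

Red, total 1312 blocks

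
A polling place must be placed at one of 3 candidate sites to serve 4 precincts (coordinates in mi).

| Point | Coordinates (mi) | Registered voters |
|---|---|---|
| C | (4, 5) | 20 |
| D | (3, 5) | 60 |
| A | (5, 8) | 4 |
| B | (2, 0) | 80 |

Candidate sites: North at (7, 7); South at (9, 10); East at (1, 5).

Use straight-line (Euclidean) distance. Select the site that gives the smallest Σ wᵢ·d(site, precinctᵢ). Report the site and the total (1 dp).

East, total 607.9 mi

Total weighted distance at each candidate:
  North (7, 7): total = 1037.6
  South (9, 10): total = 1604.4
  East (1, 5): total = 607.9
Minimum is at East with total 607.9 mi.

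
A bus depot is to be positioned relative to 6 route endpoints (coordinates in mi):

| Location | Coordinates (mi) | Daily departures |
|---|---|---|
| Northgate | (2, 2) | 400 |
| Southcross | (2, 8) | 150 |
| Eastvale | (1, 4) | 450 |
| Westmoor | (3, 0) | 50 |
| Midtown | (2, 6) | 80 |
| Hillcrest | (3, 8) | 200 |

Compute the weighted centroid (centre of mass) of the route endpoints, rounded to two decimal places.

The minimiser of Σwᵢ‖p−pᵢ‖² is the weighted centroid p* = (Σwᵢpᵢ)/(Σwᵢ).
Σwᵢ = 1330.
Σwᵢxᵢ = 400·2 + 150·2 + 450·1 + 50·3 + 80·2 + 200·3 = 2460.
Σwᵢyᵢ = 400·2 + 150·8 + 450·4 + 50·0 + 80·6 + 200·8 = 5880.
x* = 2460/1330 = 1.85, y* = 5880/1330 = 4.42.

(1.85, 4.42)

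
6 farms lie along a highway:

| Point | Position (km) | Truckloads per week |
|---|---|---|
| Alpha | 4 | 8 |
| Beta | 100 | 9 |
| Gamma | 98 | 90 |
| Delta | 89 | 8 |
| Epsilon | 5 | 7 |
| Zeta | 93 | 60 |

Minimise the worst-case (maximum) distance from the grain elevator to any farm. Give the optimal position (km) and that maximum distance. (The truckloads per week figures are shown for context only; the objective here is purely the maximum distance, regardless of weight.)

location 52, max distance 48

The 1-center on a line is the midpoint of the two extreme points: leftmost at 4, rightmost at 100.
Optimal location = (4 + 100)/2 = 52; maximum distance = (100 − 4)/2 = 48.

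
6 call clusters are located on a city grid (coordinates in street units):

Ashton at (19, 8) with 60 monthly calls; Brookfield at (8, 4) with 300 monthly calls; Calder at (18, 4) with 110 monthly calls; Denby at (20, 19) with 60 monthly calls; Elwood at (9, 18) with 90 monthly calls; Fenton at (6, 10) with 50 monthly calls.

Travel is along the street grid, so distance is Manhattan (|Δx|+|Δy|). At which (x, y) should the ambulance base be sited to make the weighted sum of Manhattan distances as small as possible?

Manhattan distance separates: Σwᵢ(|x−xᵢ|+|y−yᵢ|) = Σwᵢ|x−xᵢ| + Σwᵢ|y−yᵢ|, so x and y are optimised independently as 1-D weighted medians.
Total weight W = 670; half = 335.
x-coordinate, sorted with cumulative weight:
  x=6 (Fenton, w=50) cum 50
  x=8 (Brookfield, w=300) cum 350  ← median
  x=9 (Elwood, w=90) cum 440
  x=18 (Calder, w=110) cum 550
  x=19 (Ashton, w=60) cum 610
  x=20 (Denby, w=60) cum 670
⇒ x* = 8
y-coordinate, sorted with cumulative weight:
  y=4 (Brookfield, w=300) cum 300
  y=4 (Calder, w=110) cum 410  ← median
  y=8 (Ashton, w=60) cum 470
  y=10 (Fenton, w=50) cum 520
  y=18 (Elwood, w=90) cum 610
  y=19 (Denby, w=60) cum 670
⇒ y* = 4

(8, 4)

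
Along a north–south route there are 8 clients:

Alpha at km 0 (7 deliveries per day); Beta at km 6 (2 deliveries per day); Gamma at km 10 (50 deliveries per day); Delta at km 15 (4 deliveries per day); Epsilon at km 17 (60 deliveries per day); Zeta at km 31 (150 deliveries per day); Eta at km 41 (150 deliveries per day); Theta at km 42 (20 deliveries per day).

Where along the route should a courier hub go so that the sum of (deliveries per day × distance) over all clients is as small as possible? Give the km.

x = 31

For a sum of weighted absolute distances on a line, the optimum is the weighted median (not the mean). Total weight W = 443; half-weight = 221.5.
Sort by position and accumulate weight:
  km 0 (Alpha, w=7) → cum 7
  km 6 (Beta, w=2) → cum 9
  km 10 (Gamma, w=50) → cum 59
  km 15 (Delta, w=4) → cum 63
  km 17 (Epsilon, w=60) → cum 123
  km 31 (Zeta, w=150) → cum 273  ≥ 221.5 → median here
  km 41 (Eta, w=150) → cum 423
  km 42 (Theta, w=20) → cum 443
Optimal location: km 31.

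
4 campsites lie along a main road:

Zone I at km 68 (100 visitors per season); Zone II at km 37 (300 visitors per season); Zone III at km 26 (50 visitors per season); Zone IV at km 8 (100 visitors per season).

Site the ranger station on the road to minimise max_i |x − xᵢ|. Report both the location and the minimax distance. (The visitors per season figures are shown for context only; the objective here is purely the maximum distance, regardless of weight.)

The 1-center on a line is the midpoint of the two extreme points: leftmost at 8, rightmost at 68.
Optimal location = (8 + 68)/2 = 38; maximum distance = (68 − 8)/2 = 30.

location 38, max distance 30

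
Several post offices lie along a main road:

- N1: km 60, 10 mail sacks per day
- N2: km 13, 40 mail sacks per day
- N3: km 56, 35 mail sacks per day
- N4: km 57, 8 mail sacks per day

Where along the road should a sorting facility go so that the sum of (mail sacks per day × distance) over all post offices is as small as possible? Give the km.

x = 56

For a sum of weighted absolute distances on a line, the optimum is the weighted median (not the mean). Total weight W = 93; half-weight = 46.5.
Sort by position and accumulate weight:
  km 13 (N2, w=40) → cum 40
  km 56 (N3, w=35) → cum 75  ≥ 46.5 → median here
  km 57 (N4, w=8) → cum 83
  km 60 (N1, w=10) → cum 93
Optimal location: km 56.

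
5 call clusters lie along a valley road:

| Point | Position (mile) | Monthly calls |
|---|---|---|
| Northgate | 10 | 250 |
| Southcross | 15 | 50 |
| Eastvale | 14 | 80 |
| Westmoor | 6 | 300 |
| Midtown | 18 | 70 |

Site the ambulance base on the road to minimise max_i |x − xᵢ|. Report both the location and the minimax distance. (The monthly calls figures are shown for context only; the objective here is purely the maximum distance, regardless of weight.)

location 12, max distance 6

The 1-center on a line is the midpoint of the two extreme points: leftmost at 6, rightmost at 18.
Optimal location = (6 + 18)/2 = 12; maximum distance = (18 − 6)/2 = 6.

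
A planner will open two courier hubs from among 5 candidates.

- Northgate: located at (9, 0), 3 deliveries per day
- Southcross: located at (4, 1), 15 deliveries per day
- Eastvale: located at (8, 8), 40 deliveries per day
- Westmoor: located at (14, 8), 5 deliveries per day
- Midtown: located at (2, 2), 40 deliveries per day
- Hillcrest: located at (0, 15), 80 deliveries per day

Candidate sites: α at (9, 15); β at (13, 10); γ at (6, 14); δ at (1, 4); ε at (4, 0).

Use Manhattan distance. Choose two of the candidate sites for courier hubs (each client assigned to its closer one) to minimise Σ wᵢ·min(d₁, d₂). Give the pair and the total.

Evaluate every pair (each demand assigned to the nearer of the two):
  {γ, ε}: total = 1140
  {γ, δ}: total = 1196
  {α, ε}: total = 1290
  {α, δ}: total = 1346
  {β, δ}: total = 1501
  {δ, ε}: total = 1635
  {β, γ}: total = 1762
  {α, γ}: total = 1850
  {β, ε}: total = 1925
  {α, β}: total = 2087
Best pair: {γ, ε} with total 1140.

{γ, ε}, total 1140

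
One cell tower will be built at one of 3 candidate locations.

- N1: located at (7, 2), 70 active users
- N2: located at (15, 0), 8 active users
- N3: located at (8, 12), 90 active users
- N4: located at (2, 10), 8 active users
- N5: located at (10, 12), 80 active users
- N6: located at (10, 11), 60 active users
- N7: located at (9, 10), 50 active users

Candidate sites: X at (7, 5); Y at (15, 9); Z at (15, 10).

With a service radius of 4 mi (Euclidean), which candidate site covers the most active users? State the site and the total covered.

X, covering 70

Coverage radius r = 4 mi; a point is covered iff (Δx)²+(Δy)² ≤ 4² = 16.
  X (7, 5): covers {N1} → 70
  Y (15, 9): covers {none} → 0
  Z (15, 10): covers {none} → 0
Maximum coverage at X: 70 active users.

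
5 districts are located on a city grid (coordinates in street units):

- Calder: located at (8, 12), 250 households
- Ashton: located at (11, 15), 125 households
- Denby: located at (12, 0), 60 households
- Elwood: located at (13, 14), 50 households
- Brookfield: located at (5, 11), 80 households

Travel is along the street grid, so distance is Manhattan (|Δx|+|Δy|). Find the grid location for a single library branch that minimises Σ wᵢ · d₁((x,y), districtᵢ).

Manhattan distance separates: Σwᵢ(|x−xᵢ|+|y−yᵢ|) = Σwᵢ|x−xᵢ| + Σwᵢ|y−yᵢ|, so x and y are optimised independently as 1-D weighted medians.
Total weight W = 565; half = 282.5.
x-coordinate, sorted with cumulative weight:
  x=5 (Brookfield, w=80) cum 80
  x=8 (Calder, w=250) cum 330  ← median
  x=11 (Ashton, w=125) cum 455
  x=12 (Denby, w=60) cum 515
  x=13 (Elwood, w=50) cum 565
⇒ x* = 8
y-coordinate, sorted with cumulative weight:
  y=0 (Denby, w=60) cum 60
  y=11 (Brookfield, w=80) cum 140
  y=12 (Calder, w=250) cum 390  ← median
  y=14 (Elwood, w=50) cum 440
  y=15 (Ashton, w=125) cum 565
⇒ y* = 12

(8, 12)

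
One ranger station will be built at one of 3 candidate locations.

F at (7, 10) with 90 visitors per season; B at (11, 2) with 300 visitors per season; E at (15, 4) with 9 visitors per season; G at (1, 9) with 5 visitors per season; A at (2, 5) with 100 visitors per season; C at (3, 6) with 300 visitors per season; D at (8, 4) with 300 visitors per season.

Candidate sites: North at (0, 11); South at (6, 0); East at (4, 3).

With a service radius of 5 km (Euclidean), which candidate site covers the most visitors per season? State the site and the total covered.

Coverage radius r = 5 km; a point is covered iff (Δx)²+(Δy)² ≤ 5² = 25.
  North (0, 11): covers {G} → 5
  South (6, 0): covers {D} → 300
  East (4, 3): covers {A, C, D} → 700
Maximum coverage at East: 700 visitors per season.

East, covering 700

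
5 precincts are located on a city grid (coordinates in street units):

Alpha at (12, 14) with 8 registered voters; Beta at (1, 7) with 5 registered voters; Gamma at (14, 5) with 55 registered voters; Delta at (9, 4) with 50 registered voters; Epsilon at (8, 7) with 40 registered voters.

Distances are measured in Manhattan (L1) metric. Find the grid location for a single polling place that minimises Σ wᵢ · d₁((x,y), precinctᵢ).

Manhattan distance separates: Σwᵢ(|x−xᵢ|+|y−yᵢ|) = Σwᵢ|x−xᵢ| + Σwᵢ|y−yᵢ|, so x and y are optimised independently as 1-D weighted medians.
Total weight W = 158; half = 79.
x-coordinate, sorted with cumulative weight:
  x=1 (Beta, w=5) cum 5
  x=8 (Epsilon, w=40) cum 45
  x=9 (Delta, w=50) cum 95  ← median
  x=12 (Alpha, w=8) cum 103
  x=14 (Gamma, w=55) cum 158
⇒ x* = 9
y-coordinate, sorted with cumulative weight:
  y=4 (Delta, w=50) cum 50
  y=5 (Gamma, w=55) cum 105  ← median
  y=7 (Beta, w=5) cum 110
  y=7 (Epsilon, w=40) cum 150
  y=14 (Alpha, w=8) cum 158
⇒ y* = 5

(9, 5)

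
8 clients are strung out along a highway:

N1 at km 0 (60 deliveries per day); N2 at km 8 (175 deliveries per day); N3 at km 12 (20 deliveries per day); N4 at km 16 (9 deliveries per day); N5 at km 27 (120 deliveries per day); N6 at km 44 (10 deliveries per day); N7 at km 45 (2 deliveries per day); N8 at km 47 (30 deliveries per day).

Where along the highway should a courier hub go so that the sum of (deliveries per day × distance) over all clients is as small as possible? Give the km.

For a sum of weighted absolute distances on a line, the optimum is the weighted median (not the mean). Total weight W = 426; half-weight = 213.
Sort by position and accumulate weight:
  km 0 (N1, w=60) → cum 60
  km 8 (N2, w=175) → cum 235  ≥ 213 → median here
  km 12 (N3, w=20) → cum 255
  km 16 (N4, w=9) → cum 264
  km 27 (N5, w=120) → cum 384
  km 44 (N6, w=10) → cum 394
  km 45 (N7, w=2) → cum 396
  km 47 (N8, w=30) → cum 426
Optimal location: km 8.

x = 8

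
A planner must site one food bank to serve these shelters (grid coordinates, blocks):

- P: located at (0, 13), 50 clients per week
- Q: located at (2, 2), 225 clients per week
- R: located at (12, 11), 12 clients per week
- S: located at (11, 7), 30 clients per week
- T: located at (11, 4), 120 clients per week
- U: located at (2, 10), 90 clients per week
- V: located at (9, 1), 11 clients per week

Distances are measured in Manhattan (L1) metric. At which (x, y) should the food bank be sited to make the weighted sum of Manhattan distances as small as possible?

(2, 4)

Manhattan distance separates: Σwᵢ(|x−xᵢ|+|y−yᵢ|) = Σwᵢ|x−xᵢ| + Σwᵢ|y−yᵢ|, so x and y are optimised independently as 1-D weighted medians.
Total weight W = 538; half = 269.
x-coordinate, sorted with cumulative weight:
  x=0 (P, w=50) cum 50
  x=2 (Q, w=225) cum 275  ← median
  x=2 (U, w=90) cum 365
  x=9 (V, w=11) cum 376
  x=11 (S, w=30) cum 406
  x=11 (T, w=120) cum 526
  x=12 (R, w=12) cum 538
⇒ x* = 2
y-coordinate, sorted with cumulative weight:
  y=1 (V, w=11) cum 11
  y=2 (Q, w=225) cum 236
  y=4 (T, w=120) cum 356  ← median
  y=7 (S, w=30) cum 386
  y=10 (U, w=90) cum 476
  y=11 (R, w=12) cum 488
  y=13 (P, w=50) cum 538
⇒ y* = 4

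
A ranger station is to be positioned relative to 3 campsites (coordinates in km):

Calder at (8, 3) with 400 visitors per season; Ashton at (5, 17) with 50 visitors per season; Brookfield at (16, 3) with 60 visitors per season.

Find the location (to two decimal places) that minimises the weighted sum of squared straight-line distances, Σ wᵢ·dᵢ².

(8.65, 4.37)

The minimiser of Σwᵢ‖p−pᵢ‖² is the weighted centroid p* = (Σwᵢpᵢ)/(Σwᵢ).
Σwᵢ = 510.
Σwᵢxᵢ = 400·8 + 50·5 + 60·16 = 4410.
Σwᵢyᵢ = 400·3 + 50·17 + 60·3 = 2230.
x* = 4410/510 = 8.65, y* = 2230/510 = 4.37.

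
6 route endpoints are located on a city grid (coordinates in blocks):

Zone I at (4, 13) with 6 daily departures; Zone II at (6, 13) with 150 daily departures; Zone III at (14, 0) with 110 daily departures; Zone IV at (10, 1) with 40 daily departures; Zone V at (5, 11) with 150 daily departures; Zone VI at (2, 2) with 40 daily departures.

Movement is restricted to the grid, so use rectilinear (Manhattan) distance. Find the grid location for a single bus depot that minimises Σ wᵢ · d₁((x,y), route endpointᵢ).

Manhattan distance separates: Σwᵢ(|x−xᵢ|+|y−yᵢ|) = Σwᵢ|x−xᵢ| + Σwᵢ|y−yᵢ|, so x and y are optimised independently as 1-D weighted medians.
Total weight W = 496; half = 248.
x-coordinate, sorted with cumulative weight:
  x=2 (Zone VI, w=40) cum 40
  x=4 (Zone I, w=6) cum 46
  x=5 (Zone V, w=150) cum 196
  x=6 (Zone II, w=150) cum 346  ← median
  x=10 (Zone IV, w=40) cum 386
  x=14 (Zone III, w=110) cum 496
⇒ x* = 6
y-coordinate, sorted with cumulative weight:
  y=0 (Zone III, w=110) cum 110
  y=1 (Zone IV, w=40) cum 150
  y=2 (Zone VI, w=40) cum 190
  y=11 (Zone V, w=150) cum 340  ← median
  y=13 (Zone I, w=6) cum 346
  y=13 (Zone II, w=150) cum 496
⇒ y* = 11

(6, 11)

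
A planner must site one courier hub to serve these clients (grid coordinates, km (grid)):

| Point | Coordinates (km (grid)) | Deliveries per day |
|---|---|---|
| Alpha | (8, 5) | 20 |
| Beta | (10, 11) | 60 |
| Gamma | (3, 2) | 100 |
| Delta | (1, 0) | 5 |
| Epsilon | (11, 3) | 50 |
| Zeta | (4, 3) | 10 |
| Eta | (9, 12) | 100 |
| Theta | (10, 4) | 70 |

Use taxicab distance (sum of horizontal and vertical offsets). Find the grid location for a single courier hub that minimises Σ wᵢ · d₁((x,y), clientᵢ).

Manhattan distance separates: Σwᵢ(|x−xᵢ|+|y−yᵢ|) = Σwᵢ|x−xᵢ| + Σwᵢ|y−yᵢ|, so x and y are optimised independently as 1-D weighted medians.
Total weight W = 415; half = 207.5.
x-coordinate, sorted with cumulative weight:
  x=1 (Delta, w=5) cum 5
  x=3 (Gamma, w=100) cum 105
  x=4 (Zeta, w=10) cum 115
  x=8 (Alpha, w=20) cum 135
  x=9 (Eta, w=100) cum 235  ← median
  x=10 (Beta, w=60) cum 295
  x=10 (Theta, w=70) cum 365
  x=11 (Epsilon, w=50) cum 415
⇒ x* = 9
y-coordinate, sorted with cumulative weight:
  y=0 (Delta, w=5) cum 5
  y=2 (Gamma, w=100) cum 105
  y=3 (Epsilon, w=50) cum 155
  y=3 (Zeta, w=10) cum 165
  y=4 (Theta, w=70) cum 235  ← median
  y=5 (Alpha, w=20) cum 255
  y=11 (Beta, w=60) cum 315
  y=12 (Eta, w=100) cum 415
⇒ y* = 4

(9, 4)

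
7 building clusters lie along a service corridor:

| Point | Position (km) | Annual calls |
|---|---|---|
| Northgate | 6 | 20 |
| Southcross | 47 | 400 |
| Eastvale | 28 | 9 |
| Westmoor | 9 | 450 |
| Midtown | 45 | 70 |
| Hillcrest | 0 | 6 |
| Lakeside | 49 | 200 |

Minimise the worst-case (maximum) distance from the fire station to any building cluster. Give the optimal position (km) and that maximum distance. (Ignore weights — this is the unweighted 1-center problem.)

location 24.5, max distance 24.5

The 1-center on a line is the midpoint of the two extreme points: leftmost at 0, rightmost at 49.
Optimal location = (0 + 49)/2 = 24.5; maximum distance = (49 − 0)/2 = 24.5.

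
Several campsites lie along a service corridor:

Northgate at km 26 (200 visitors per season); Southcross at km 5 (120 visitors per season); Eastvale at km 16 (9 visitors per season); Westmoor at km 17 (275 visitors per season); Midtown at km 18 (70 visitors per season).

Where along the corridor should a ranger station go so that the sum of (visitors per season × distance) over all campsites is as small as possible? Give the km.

For a sum of weighted absolute distances on a line, the optimum is the weighted median (not the mean). Total weight W = 674; half-weight = 337.
Sort by position and accumulate weight:
  km 5 (Southcross, w=120) → cum 120
  km 16 (Eastvale, w=9) → cum 129
  km 17 (Westmoor, w=275) → cum 404  ≥ 337 → median here
  km 18 (Midtown, w=70) → cum 474
  km 26 (Northgate, w=200) → cum 674
Optimal location: km 17.

x = 17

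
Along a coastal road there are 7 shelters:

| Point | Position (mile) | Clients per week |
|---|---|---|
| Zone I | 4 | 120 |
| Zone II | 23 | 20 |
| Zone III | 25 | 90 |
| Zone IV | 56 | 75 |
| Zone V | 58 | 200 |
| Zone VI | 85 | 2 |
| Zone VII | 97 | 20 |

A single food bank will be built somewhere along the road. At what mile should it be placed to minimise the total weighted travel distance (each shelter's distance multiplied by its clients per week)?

x = 56

For a sum of weighted absolute distances on a line, the optimum is the weighted median (not the mean). Total weight W = 527; half-weight = 263.5.
Sort by position and accumulate weight:
  mile 4 (Zone I, w=120) → cum 120
  mile 23 (Zone II, w=20) → cum 140
  mile 25 (Zone III, w=90) → cum 230
  mile 56 (Zone IV, w=75) → cum 305  ≥ 263.5 → median here
  mile 58 (Zone V, w=200) → cum 505
  mile 85 (Zone VI, w=2) → cum 507
  mile 97 (Zone VII, w=20) → cum 527
Optimal location: mile 56.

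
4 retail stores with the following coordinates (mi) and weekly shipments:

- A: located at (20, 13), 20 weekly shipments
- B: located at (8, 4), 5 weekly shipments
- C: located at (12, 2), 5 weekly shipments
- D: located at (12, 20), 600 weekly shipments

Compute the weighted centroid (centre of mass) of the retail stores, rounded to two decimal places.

The minimiser of Σwᵢ‖p−pᵢ‖² is the weighted centroid p* = (Σwᵢpᵢ)/(Σwᵢ).
Σwᵢ = 630.
Σwᵢxᵢ = 20·20 + 5·8 + 5·12 + 600·12 = 7700.
Σwᵢyᵢ = 20·13 + 5·4 + 5·2 + 600·20 = 12290.
x* = 7700/630 = 12.22, y* = 12290/630 = 19.51.

(12.22, 19.51)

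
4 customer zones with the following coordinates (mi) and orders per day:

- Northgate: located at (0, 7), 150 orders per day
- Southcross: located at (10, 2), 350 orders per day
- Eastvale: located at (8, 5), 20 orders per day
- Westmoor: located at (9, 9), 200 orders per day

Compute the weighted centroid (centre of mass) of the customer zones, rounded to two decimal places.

The minimiser of Σwᵢ‖p−pᵢ‖² is the weighted centroid p* = (Σwᵢpᵢ)/(Σwᵢ).
Σwᵢ = 720.
Σwᵢxᵢ = 150·0 + 350·10 + 20·8 + 200·9 = 5460.
Σwᵢyᵢ = 150·7 + 350·2 + 20·5 + 200·9 = 3650.
x* = 5460/720 = 7.58, y* = 3650/720 = 5.07.

(7.58, 5.07)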